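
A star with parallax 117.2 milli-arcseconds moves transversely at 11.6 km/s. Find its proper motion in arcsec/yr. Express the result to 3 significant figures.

d = 1/p = 1/0.1172″ = 8.5324 pc.
μ = v_t / (4.74 d) = 11.6 / (4.74 × 8.5324) = 11.6 / 40.444 = 0.28682 ″/yr.

0.287 arcsec/yr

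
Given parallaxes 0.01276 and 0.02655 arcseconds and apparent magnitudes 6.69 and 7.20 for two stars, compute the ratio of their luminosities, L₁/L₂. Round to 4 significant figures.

L₁/L₂ = 6.925

d₁ = 1/p₁ = 1/0.01276″ = 78.37 pc; d₂ = 1/p₂ = 1/0.02655″ = 37.665 pc.
M₁ = m₁ − 5 log₁₀ d₁ + 5 = 6.69 − 9.4707 + 5 = 2.2193.
M₂ = 7.20 − 7.8797 + 5 = 4.3203.
L₁/L₂ = 10^(0.4(M₂ − M₁)) = 10^(0.4 × 2.1010) = 10^0.84040 = 6.9247.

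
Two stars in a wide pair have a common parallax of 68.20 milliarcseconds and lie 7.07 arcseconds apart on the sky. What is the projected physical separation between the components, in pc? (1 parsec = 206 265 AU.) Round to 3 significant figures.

d = 1/p = 1/0.06820″ = 14.663 pc.
At distance d (pc), an angle of θ arcsec spans θ·d AU: s = 7.07 × 14.663 = 103.67 AU.
= 103.67 / 206265 = 0.00050261 pc.

0.000503 pc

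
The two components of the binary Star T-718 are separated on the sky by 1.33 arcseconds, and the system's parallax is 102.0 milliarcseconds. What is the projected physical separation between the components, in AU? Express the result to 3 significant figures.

13.0 AU

d = 1/p = 1/0.1020″ = 9.8039 pc.
At distance d (pc), an angle of θ arcsec spans θ·d AU: s = 1.33 × 9.8039 = 13.039 AU.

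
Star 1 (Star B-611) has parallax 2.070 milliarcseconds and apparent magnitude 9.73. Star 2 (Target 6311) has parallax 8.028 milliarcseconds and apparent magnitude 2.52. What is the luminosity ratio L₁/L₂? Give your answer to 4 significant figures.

L₁/L₂ = 0.01965

d₁ = 1/p₁ = 1/0.002070″ = 483.09 pc; d₂ = 1/p₂ = 1/0.008028″ = 124.56 pc.
M₁ = m₁ − 5 log₁₀ d₁ + 5 = 9.73 − 13.4201 + 5 = 1.3099.
M₂ = 2.52 − 10.4769 + 5 = -2.9569.
L₁/L₂ = 10^(0.4(M₂ − M₁)) = 10^(0.4 × (-4.2668)) = 10^(-1.70672) = 0.019646.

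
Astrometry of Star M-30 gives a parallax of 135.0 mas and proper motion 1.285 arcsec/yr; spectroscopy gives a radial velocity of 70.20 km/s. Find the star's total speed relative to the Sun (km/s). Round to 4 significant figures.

d = 1/p = 1/0.1350″ = 7.4074 pc.
v_t = 4.740 μ d = 4.740 × 1.285 × 7.4074 = 45.118 km/s.
v = √(v_r² + v_t²) = √(70.20² + 45.118²) = √6963.67 = 83.449 km/s.

83.45 km/s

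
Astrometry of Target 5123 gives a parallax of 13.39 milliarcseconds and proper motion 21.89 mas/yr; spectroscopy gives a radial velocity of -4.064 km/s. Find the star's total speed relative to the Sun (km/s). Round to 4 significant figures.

d = 1/p = 1/0.01339″ = 74.683 pc.
μ = 21.89 mas/yr = 0.02189 ″/yr.
v_t = 4.740 μ d = 4.740 × 0.02189 × 74.683 = 7.749 km/s.
v = √(v_r² + v_t²) = √((-4.064)² + 7.749²) = √76.5631 = 8.75 km/s.

8.750 km/s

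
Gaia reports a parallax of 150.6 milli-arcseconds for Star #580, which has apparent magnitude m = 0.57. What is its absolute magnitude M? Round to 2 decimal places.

M = 1.46

d = 1/p = 1/0.1506″ = 6.6401 pc.
m − M = 5 log₁₀(6.6401) − 5 = 4.1109 − 5 = -0.8891.
M = m − (m − M) = 0.57 − (-0.8891) = 1.46.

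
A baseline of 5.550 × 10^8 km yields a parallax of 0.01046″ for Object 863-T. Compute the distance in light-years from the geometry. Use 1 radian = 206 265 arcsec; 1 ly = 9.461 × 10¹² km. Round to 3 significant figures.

θ = 0.01046″ = 0.01046/206265 = 5.0711 × 10^-8 rad.
d = B/θ = (5.550 × 10^8) / (5.0711 × 10^-8) = 1.0944 × 10^16 km = (1.0944 × 10^16) / (9.461 × 10^12) ly = 1156.7 ly.

1160 ly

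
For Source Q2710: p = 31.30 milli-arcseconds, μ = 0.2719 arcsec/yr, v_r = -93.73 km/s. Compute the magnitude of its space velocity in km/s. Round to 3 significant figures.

102 km/s

d = 1/p = 1/0.03130″ = 31.949 pc.
v_t = 4.740 μ d = 4.740 × 0.2719 × 31.949 = 41.176 km/s.
v = √(v_r² + v_t²) = √((-93.73)² + 41.176²) = √10480.8 = 102.38 km/s.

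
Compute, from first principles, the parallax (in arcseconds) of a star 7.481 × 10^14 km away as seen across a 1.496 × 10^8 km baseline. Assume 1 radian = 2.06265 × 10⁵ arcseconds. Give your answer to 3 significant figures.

θ ≈ B/d = (1.496 × 10^8) / (7.481 × 10^14) = 1.9997 × 10^-7 rad.
In arcseconds: 1.9997 × 10^-7 × 206265 = 0.041247″.

0.0412 arcsec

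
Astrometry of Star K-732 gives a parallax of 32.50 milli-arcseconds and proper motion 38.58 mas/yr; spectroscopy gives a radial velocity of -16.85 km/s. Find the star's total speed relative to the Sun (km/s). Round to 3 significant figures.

17.8 km/s

d = 1/p = 1/0.03250″ = 30.769 pc.
μ = 38.58 mas/yr = 0.03858 ″/yr.
v_t = 4.740 μ d = 4.740 × 0.03858 × 30.769 = 5.6267 km/s.
v = √(v_r² + v_t²) = √((-16.85)² + 5.6267²) = √315.582 = 17.765 km/s.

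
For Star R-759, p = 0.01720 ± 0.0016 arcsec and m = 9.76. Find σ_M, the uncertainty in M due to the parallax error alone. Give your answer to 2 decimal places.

M = m − 5 log₁₀ d + 5 = m + 5 log₁₀ p + 5, so ∂M/∂p = 5/(p ln 10).
σ_M = (5/ln 10) · (σ_p/p) = 2.1715 × 0.0016/0.01720 = 2.1715 × 0.093023 = 0.202.

σ_M = 0.20 mag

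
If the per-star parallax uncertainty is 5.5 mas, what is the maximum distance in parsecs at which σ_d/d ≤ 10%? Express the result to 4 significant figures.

18.18 pc

σ_d/d = σ_p/p, so the condition is σ_p/p ≤ 0.10, i.e. p ≥ σ_p/0.10.
p_min = 5.5/0.10 = 55 mas = 0.055 arcsec.
d_max = 1/p_min = 1/0.055 = 18.182 pc.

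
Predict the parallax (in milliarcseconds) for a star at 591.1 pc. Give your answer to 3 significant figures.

p = 1/d = 1/591.1 = 0.0016918 arcsec.
= 0.0016918 × 1000 = 1.6918 mas.

1.69 mas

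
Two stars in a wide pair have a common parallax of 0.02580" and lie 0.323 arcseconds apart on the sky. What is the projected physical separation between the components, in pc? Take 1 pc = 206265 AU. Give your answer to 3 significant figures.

6.07 × 10^-5 pc

d = 1/p = 1/0.02580″ = 38.76 pc.
At distance d (pc), an angle of θ arcsec spans θ·d AU: s = 0.323 × 38.76 = 12.519 AU.
= 12.519 / 206265 = 6.0694 × 10^-5 pc.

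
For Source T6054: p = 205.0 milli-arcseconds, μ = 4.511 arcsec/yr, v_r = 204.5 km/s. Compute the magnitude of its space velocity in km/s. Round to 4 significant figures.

d = 1/p = 1/0.2050″ = 4.878 pc.
v_t = 4.740 μ d = 4.740 × 4.511 × 4.878 = 104.3 km/s.
v = √(v_r² + v_t²) = √(204.5² + 104.3²) = √52698.7 = 229.56 km/s.

229.6 km/s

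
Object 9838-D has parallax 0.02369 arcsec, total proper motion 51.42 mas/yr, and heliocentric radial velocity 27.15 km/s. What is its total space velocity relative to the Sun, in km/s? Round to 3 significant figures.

d = 1/p = 1/0.02369″ = 42.212 pc.
μ = 51.42 mas/yr = 0.05142 ″/yr.
v_t = 4.740 μ d = 4.740 × 0.05142 × 42.212 = 10.288 km/s.
v = √(v_r² + v_t²) = √(27.15² + 10.288²) = √842.965 = 29.034 km/s.

29.0 km/s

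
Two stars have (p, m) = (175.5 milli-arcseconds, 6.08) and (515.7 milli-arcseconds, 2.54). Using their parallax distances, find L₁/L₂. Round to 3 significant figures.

d₁ = 1/p₁ = 1/0.1755″ = 5.698 pc; d₂ = 1/p₂ = 1/0.5157″ = 1.9391 pc.
M₁ = m₁ − 5 log₁₀ d₁ + 5 = 6.08 − 3.7786 + 5 = 7.3014.
M₂ = 2.54 − 1.4380 + 5 = 6.1020.
L₁/L₂ = 10^(0.4(M₂ − M₁)) = 10^(0.4 × (-1.1994)) = 10^(-0.47976) = 0.33131.

L₁/L₂ = 0.331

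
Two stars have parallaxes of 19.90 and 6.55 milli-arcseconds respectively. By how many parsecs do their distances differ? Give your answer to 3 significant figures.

102 pc

d_A = 1/0.01990″ = 50.251 pc; d_B = 1/0.006550″ = 152.67 pc.
|d_B − d_A| = |152.67 − 50.251| = 102.42 pc.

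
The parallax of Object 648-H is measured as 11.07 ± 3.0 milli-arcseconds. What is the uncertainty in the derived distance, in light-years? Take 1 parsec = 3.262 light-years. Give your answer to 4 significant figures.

79.86 ly

d = 1/p, so σ_d = σ_p / p².
σ_d = 0.00300 / (0.01107)² = 0.00300 / 0.00012254 = 24.482 pc = 24.482 × 3.262 ly = 79.86 ly.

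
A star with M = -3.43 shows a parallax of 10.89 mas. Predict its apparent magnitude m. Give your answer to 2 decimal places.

d = 1/p = 1/0.01089″ = 91.827 pc.
m − M = 5 log₁₀ d − 5 = 5 log₁₀(91.827) − 5 = 9.8149 − 5 = 4.8149.
m = M + (m − M) = -3.43 + 4.8149 = 1.38.

m = 1.38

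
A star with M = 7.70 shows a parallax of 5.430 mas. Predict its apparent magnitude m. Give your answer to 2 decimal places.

d = 1/p = 1/0.005430″ = 184.16 pc.
m − M = 5 log₁₀ d − 5 = 5 log₁₀(184.16) − 5 = 11.3260 − 5 = 6.3260.
m = M + (m − M) = 7.70 + 6.3260 = 14.03.

m = 14.03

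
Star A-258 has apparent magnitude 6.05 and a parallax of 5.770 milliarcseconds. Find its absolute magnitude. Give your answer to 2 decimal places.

d = 1/p = 1/0.005770″ = 173.31 pc.
m − M = 5 log₁₀(173.31) − 5 = 11.1941 − 5 = 6.1941.
M = m − (m − M) = 6.05 − 6.1941 = -0.14.

M = -0.14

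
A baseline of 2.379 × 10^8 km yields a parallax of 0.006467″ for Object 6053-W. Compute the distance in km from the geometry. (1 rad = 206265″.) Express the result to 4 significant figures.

θ = 0.006467″ = 0.006467/206265 = 3.1353 × 10^-8 rad.
d = B/θ = (2.379 × 10^8) / (3.1353 × 10^-8) = 7.5878 × 10^15 km.

7.588 × 10^15 km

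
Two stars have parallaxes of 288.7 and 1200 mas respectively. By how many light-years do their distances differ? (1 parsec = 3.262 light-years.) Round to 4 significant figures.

8.581 ly

d_A = 1/0.2887″ = 3.4638 pc; d_B = 1/1.200″ = 0.83333 pc.
|d_B − d_A| = |0.83333 − 3.4638| = 2.6305 pc = 2.6305 × 3.262 ly = 8.5807 ly.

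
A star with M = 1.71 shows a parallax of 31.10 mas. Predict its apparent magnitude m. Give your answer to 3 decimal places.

m = 4.246

d = 1/p = 1/0.03110″ = 32.154 pc.
m − M = 5 log₁₀ d − 5 = 5 log₁₀(32.154) − 5 = 7.5362 − 5 = 2.5362.
m = M + (m − M) = 1.71 + 2.5362 = 4.246.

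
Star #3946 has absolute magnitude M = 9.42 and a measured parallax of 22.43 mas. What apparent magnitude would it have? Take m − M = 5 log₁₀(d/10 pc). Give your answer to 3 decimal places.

m = 12.666

d = 1/p = 1/0.02243″ = 44.583 pc.
m − M = 5 log₁₀ d − 5 = 5 log₁₀(44.583) − 5 = 8.2458 − 5 = 3.2458.
m = M + (m − M) = 9.42 + 3.2458 = 12.666.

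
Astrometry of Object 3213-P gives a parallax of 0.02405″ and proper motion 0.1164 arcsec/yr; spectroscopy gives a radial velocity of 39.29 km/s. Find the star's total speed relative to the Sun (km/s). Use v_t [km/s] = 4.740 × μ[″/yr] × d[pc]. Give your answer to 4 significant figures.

d = 1/p = 1/0.02405″ = 41.58 pc.
v_t = 4.740 μ d = 4.740 × 0.1164 × 41.58 = 22.941 km/s.
v = √(v_r² + v_t²) = √(39.29² + 22.941²) = √2069.99 = 45.497 km/s.

45.50 km/s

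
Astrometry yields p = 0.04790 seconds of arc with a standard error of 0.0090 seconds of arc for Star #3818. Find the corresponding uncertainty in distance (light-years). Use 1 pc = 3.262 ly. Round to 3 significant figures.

d = 1/p, so σ_d = σ_p / p².
σ_d = 0.00900 / (0.04790)² = 0.00900 / 0.0022944 = 3.9226 pc = 3.9226 × 3.262 ly = 12.796 ly.

12.8 ly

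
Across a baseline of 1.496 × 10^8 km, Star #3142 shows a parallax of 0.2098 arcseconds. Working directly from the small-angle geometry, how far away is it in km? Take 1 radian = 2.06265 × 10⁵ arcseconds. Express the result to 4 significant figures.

θ = 0.2098″ = 0.2098/206265 = 1.0171 × 10^-6 rad.
d = B/θ = (1.496 × 10^8) / (1.0171 × 10^-6) = 1.4708 × 10^14 km.

1.471 × 10^14 km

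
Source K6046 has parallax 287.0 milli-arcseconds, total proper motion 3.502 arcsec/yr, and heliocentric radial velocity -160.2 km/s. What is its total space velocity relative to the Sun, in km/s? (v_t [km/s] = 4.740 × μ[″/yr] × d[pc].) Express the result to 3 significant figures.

d = 1/p = 1/0.2870″ = 3.4843 pc.
v_t = 4.740 μ d = 4.740 × 3.502 × 3.4843 = 57.838 km/s.
v = √(v_r² + v_t²) = √((-160.2)² + 57.838²) = √29009.3 = 170.32 km/s.

170 km/s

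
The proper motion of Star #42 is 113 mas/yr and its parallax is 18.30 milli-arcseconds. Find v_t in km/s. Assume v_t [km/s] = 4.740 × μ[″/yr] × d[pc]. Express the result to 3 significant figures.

29.3 km/s

d = 1/p = 1/0.01830″ = 54.645 pc.
μ = 113 mas/yr = 0.113 ″/yr.
v_t = 4.74 × μ × d = 4.74 × 0.113 × 54.645 = 29.269 km/s.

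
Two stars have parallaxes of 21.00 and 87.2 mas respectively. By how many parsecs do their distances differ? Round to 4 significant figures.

d_A = 1/0.02100″ = 47.619 pc; d_B = 1/0.08720″ = 11.468 pc.
|d_B − d_A| = |11.468 − 47.619| = 36.151 pc.

36.15 pc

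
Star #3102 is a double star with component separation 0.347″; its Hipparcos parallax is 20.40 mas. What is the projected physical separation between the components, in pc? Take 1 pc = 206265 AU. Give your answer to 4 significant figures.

d = 1/p = 1/0.02040″ = 49.02 pc.
At distance d (pc), an angle of θ arcsec spans θ·d AU: s = 0.347 × 49.02 = 17.01 AU.
= 17.01 / 206265 = 8.2467 × 10^-5 pc.

8.247 × 10^-5 pc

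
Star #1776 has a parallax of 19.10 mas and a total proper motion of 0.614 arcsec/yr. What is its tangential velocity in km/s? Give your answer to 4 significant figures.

152.4 km/s

d = 1/p = 1/0.01910″ = 52.356 pc.
v_t = 4.74 × μ × d = 4.74 × 0.614 × 52.356 = 152.37 km/s.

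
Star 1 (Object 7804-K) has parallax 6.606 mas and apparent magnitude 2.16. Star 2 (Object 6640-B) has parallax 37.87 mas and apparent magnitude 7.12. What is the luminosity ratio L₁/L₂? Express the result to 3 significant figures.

d₁ = 1/p₁ = 1/0.006606″ = 151.38 pc; d₂ = 1/p₂ = 1/0.03787″ = 26.406 pc.
M₁ = m₁ − 5 log₁₀ d₁ + 5 = 2.16 − 10.9003 + 5 = -3.7403.
M₂ = 7.12 − 7.1085 + 5 = 5.0115.
L₁/L₂ = 10^(0.4(M₂ − M₁)) = 10^(0.4 × 8.7518) = 10^3.50072 = 3167.5.

L₁/L₂ = 3170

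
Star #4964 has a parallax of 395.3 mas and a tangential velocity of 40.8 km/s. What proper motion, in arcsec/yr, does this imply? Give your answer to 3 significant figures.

d = 1/p = 1/0.3953″ = 2.5297 pc.
μ = v_t / (4.74 d) = 40.8 / (4.74 × 2.5297) = 40.8 / 11.991 = 3.4026 ″/yr.

3.40 arcsec/yr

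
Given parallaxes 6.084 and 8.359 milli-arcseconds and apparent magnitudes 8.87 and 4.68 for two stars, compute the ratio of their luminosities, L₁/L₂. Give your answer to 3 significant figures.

d₁ = 1/p₁ = 1/0.006084″ = 164.37 pc; d₂ = 1/p₂ = 1/0.008359″ = 119.63 pc.
M₁ = m₁ − 5 log₁₀ d₁ + 5 = 8.87 − 11.0791 + 5 = 2.7909.
M₂ = 4.68 − 10.3892 + 5 = -0.7092.
L₁/L₂ = 10^(0.4(M₂ − M₁)) = 10^(0.4 × (-3.5001)) = 10^(-1.40004) = 0.039807.

L₁/L₂ = 0.0398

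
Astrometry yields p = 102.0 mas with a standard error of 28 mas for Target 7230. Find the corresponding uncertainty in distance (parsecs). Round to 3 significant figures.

2.69 pc

d = 1/p, so σ_d = σ_p / p².
σ_d = 0.0280 / (0.1020)² = 0.0280 / 0.010404 = 2.6913 pc.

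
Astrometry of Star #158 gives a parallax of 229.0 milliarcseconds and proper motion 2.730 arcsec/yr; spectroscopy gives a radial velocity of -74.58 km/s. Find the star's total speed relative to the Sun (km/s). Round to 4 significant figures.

d = 1/p = 1/0.2290″ = 4.3668 pc.
v_t = 4.740 μ d = 4.740 × 2.730 × 4.3668 = 56.507 km/s.
v = √(v_r² + v_t²) = √((-74.58)² + 56.507²) = √8755.22 = 93.569 km/s.

93.57 km/s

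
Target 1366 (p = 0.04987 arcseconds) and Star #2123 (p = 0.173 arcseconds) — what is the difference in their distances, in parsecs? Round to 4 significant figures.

14.27 pc

d_A = 1/0.04987″ = 20.052 pc; d_B = 1/0.1730″ = 5.7803 pc.
|d_B − d_A| = |5.7803 − 20.052| = 14.272 pc.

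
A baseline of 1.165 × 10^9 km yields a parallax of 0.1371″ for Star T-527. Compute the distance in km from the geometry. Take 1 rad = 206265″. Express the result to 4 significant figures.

θ = 0.1371″ = 0.1371/206265 = 6.6468 × 10^-7 rad.
d = B/θ = (1.165 × 10^9) / (6.6468 × 10^-7) = 1.7527 × 10^15 km.

1.753 × 10^15 km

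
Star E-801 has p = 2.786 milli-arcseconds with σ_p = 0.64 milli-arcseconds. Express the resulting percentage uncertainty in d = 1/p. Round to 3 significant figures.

For d = 1/p, |σ_d/d| = |σ_p/p|.
σ_p/p = 0.64 / 2.786 = 0.22972 = 22.972%.

23.0%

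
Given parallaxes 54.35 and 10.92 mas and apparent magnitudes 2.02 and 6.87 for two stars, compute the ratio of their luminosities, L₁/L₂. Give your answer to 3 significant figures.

L₁/L₂ = 3.52

d₁ = 1/p₁ = 1/0.05435″ = 18.399 pc; d₂ = 1/p₂ = 1/0.01092″ = 91.575 pc.
M₁ = m₁ − 5 log₁₀ d₁ + 5 = 2.02 − 6.3240 + 5 = 0.6960.
M₂ = 6.87 − 9.8089 + 5 = 2.0611.
L₁/L₂ = 10^(0.4(M₂ − M₁)) = 10^(0.4 × 1.3651) = 10^0.54604 = 3.5159.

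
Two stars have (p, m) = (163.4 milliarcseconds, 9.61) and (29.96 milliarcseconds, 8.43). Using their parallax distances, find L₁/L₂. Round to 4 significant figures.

d₁ = 1/p₁ = 1/0.1634″ = 6.12 pc; d₂ = 1/p₂ = 1/0.02996″ = 33.378 pc.
M₁ = m₁ − 5 log₁₀ d₁ + 5 = 9.61 − 3.9338 + 5 = 10.6762.
M₂ = 8.43 − 7.6173 + 5 = 5.8127.
L₁/L₂ = 10^(0.4(M₂ − M₁)) = 10^(0.4 × (-4.8635)) = 10^(-1.94540) = 0.01134.

L₁/L₂ = 0.01134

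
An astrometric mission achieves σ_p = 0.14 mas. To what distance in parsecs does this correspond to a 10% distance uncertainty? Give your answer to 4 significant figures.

714.3 pc

σ_d/d = σ_p/p, so the condition is σ_p/p ≤ 0.10, i.e. p ≥ σ_p/0.10.
p_min = 0.14/0.10 = 1.4 mas = 0.0014 arcsec.
d_max = 1/p_min = 1/0.0014 = 714.29 pc.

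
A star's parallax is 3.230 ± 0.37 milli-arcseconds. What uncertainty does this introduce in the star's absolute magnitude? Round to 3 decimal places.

σ_M = 0.249 mag

M = m − 5 log₁₀ d + 5 = m + 5 log₁₀ p + 5, so ∂M/∂p = 5/(p ln 10).
σ_M = (5/ln 10) · (σ_p/p) = 2.1715 × 0.37/3.230 = 2.1715 × 0.11455 = 0.24875.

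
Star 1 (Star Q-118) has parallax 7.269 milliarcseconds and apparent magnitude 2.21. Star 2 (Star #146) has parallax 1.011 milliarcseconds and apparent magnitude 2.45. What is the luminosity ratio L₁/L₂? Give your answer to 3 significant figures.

L₁/L₂ = 0.0241

d₁ = 1/p₁ = 1/0.007269″ = 137.57 pc; d₂ = 1/p₂ = 1/0.001011″ = 989.12 pc.
M₁ = m₁ − 5 log₁₀ d₁ + 5 = 2.21 − 10.6926 + 5 = -3.4826.
M₂ = 2.45 − 14.9762 + 5 = -7.5262.
L₁/L₂ = 10^(0.4(M₂ − M₁)) = 10^(0.4 × (-4.0436)) = 10^(-1.61744) = 0.02413.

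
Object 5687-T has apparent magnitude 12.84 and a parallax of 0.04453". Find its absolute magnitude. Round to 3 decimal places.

d = 1/p = 1/0.04453″ = 22.457 pc.
m − M = 5 log₁₀(22.457) − 5 = 6.7568 − 5 = 1.7568.
M = m − (m − M) = 12.84 − 1.7568 = 11.083.

M = 11.083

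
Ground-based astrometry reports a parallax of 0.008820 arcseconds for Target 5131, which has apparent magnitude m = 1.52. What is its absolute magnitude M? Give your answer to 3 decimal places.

d = 1/p = 1/0.008820″ = 113.38 pc.
m − M = 5 log₁₀(113.38) − 5 = 10.2727 − 5 = 5.2727.
M = m − (m − M) = 1.52 − 5.2727 = -3.753.

M = -3.753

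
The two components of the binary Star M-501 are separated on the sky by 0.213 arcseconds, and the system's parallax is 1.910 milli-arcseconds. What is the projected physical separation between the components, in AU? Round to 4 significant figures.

111.5 AU

d = 1/p = 1/0.001910″ = 523.56 pc.
At distance d (pc), an angle of θ arcsec spans θ·d AU: s = 0.213 × 523.56 = 111.52 AU.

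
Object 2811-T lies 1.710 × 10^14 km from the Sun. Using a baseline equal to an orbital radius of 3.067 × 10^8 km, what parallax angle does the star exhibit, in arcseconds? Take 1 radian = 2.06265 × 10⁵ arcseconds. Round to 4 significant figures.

0.3700 arcsec

θ ≈ B/d = (3.067 × 10^8) / (1.710 × 10^14) = 1.7936 × 10^-6 rad.
In arcseconds: 1.7936 × 10^-6 × 206265 = 0.36996″.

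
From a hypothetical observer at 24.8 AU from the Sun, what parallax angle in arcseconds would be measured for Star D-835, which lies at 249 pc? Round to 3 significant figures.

p (arcsec) = B (AU) / d (pc).
p = 24.8 / 249 = 0.099598 arcsec.

0.0996 arcsec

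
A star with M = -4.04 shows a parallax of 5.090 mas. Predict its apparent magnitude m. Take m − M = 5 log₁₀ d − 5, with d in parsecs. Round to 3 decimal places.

d = 1/p = 1/0.005090″ = 196.46 pc.
m − M = 5 log₁₀ d − 5 = 5 log₁₀(196.46) − 5 = 11.4664 − 5 = 6.4664.
m = M + (m − M) = -4.04 + 6.4664 = 2.426.

m = 2.426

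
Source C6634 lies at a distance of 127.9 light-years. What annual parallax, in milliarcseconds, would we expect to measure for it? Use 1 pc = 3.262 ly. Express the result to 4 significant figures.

25.50 mas

d = 127.9 ly ÷ 3.262 = 39.209 pc.
p = 1/d = 1/39.209 = 0.025504 arcsec.
= 0.025504 × 1000 = 25.504 mas.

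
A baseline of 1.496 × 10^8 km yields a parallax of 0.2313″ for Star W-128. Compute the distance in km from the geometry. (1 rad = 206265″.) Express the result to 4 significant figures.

θ = 0.2313″ = 0.2313/206265 = 1.1214 × 10^-6 rad.
d = B/θ = (1.496 × 10^8) / (1.1214 × 10^-6) = 1.3340 × 10^14 km.

1.334 × 10^14 km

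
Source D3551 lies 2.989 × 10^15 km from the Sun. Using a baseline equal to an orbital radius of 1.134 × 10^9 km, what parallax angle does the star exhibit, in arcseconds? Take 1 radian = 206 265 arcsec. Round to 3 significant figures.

0.0783 arcsec

θ ≈ B/d = (1.134 × 10^9) / (2.989 × 10^15) = 3.7939 × 10^-7 rad.
In arcseconds: 3.7939 × 10^-7 × 206265 = 0.078255″.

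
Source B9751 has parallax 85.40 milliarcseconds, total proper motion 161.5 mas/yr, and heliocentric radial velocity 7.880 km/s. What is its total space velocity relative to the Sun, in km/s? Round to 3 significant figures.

11.9 km/s

d = 1/p = 1/0.08540″ = 11.71 pc.
μ = 161.5 mas/yr = 0.1615 ″/yr.
v_t = 4.740 μ d = 4.740 × 0.1615 × 11.71 = 8.9641 km/s.
v = √(v_r² + v_t²) = √(7.880² + 8.9641²) = √142.449 = 11.935 km/s.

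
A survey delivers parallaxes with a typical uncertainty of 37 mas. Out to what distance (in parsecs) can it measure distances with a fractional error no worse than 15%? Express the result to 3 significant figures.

σ_d/d = σ_p/p, so the condition is σ_p/p ≤ 0.15, i.e. p ≥ σ_p/0.15.
p_min = 37/0.15 = 246.67 mas = 0.24667 arcsec.
d_max = 1/p_min = 1/0.24667 = 4.054 pc.

4.05 pc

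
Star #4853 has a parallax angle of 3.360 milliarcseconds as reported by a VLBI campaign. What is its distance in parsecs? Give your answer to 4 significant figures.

297.6 pc

p = 3.360 milliarcseconds = 0.003360 arcsec.
d = 1/p = 1/0.003360 = 297.62 pc.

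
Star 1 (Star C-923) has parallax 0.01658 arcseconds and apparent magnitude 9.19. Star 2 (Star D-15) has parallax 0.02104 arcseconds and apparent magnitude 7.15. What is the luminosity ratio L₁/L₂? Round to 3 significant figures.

L₁/L₂ = 0.246

d₁ = 1/p₁ = 1/0.01658″ = 60.314 pc; d₂ = 1/p₂ = 1/0.02104″ = 47.529 pc.
M₁ = m₁ − 5 log₁₀ d₁ + 5 = 9.19 − 8.9021 + 5 = 5.2879.
M₂ = 7.15 − 8.3848 + 5 = 3.7652.
L₁/L₂ = 10^(0.4(M₂ − M₁)) = 10^(0.4 × (-1.5227)) = 10^(-0.60908) = 0.24599.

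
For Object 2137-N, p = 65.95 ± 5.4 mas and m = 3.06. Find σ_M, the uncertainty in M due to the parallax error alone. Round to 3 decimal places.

σ_M = 0.178 mag

M = m − 5 log₁₀ d + 5 = m + 5 log₁₀ p + 5, so ∂M/∂p = 5/(p ln 10).
σ_M = (5/ln 10) · (σ_p/p) = 2.1715 × 5.4/65.95 = 2.1715 × 0.08188 = 0.1778.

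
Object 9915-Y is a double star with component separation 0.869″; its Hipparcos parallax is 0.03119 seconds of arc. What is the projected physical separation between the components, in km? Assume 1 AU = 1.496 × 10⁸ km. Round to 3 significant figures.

4.17 × 10^9 km

d = 1/p = 1/0.03119″ = 32.062 pc.
At distance d (pc), an angle of θ arcsec spans θ·d AU: s = 0.869 × 32.062 = 27.862 AU.
= 27.862 × 1.496 × 10⁸ km = 4.1682 × 10^9 km.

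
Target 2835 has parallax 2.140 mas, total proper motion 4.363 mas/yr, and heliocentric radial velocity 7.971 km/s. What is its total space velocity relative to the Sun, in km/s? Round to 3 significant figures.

12.5 km/s

d = 1/p = 1/0.002140″ = 467.29 pc.
μ = 4.363 mas/yr = 0.004363 ″/yr.
v_t = 4.740 μ d = 4.740 × 0.004363 × 467.29 = 9.6638 km/s.
v = √(v_r² + v_t²) = √(7.971² + 9.6638²) = √156.926 = 12.527 km/s.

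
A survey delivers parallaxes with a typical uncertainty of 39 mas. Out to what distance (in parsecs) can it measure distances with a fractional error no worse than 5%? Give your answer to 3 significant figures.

σ_d/d = σ_p/p, so the condition is σ_p/p ≤ 0.05, i.e. p ≥ σ_p/0.05.
p_min = 39/0.05 = 780 mas = 0.78 arcsec.
d_max = 1/p_min = 1/0.78 = 1.2821 pc.

1.28 pc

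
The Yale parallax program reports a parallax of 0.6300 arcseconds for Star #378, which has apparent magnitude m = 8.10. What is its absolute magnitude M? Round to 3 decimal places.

M = 12.097

d = 1/p = 1/0.6300″ = 1.5873 pc.
m − M = 5 log₁₀(1.5873) − 5 = 1.0033 − 5 = -3.9967.
M = m − (m − M) = 8.10 − (-3.9967) = 12.097.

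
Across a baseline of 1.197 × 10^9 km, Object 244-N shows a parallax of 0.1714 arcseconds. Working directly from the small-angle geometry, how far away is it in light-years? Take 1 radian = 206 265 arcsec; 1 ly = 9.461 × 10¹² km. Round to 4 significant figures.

152.3 ly

θ = 0.1714″ = 0.1714/206265 = 8.3097 × 10^-7 rad.
d = B/θ = (1.197 × 10^9) / (8.3097 × 10^-7) = 1.4405 × 10^15 km = (1.4405 × 10^15) / (9.461 × 10^12) ly = 152.26 ly.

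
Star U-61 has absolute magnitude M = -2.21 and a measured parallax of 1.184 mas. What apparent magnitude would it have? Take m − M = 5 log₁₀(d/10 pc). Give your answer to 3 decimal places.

d = 1/p = 1/0.001184″ = 844.59 pc.
m − M = 5 log₁₀ d − 5 = 5 log₁₀(844.59) − 5 = 14.6332 − 5 = 9.6332.
m = M + (m − M) = -2.21 + 9.6332 = 7.423.

m = 7.423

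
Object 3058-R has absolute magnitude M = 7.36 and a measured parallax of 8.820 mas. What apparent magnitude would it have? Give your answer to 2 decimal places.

d = 1/p = 1/0.008820″ = 113.38 pc.
m − M = 5 log₁₀ d − 5 = 5 log₁₀(113.38) − 5 = 10.2727 − 5 = 5.2727.
m = M + (m − M) = 7.36 + 5.2727 = 12.63.

m = 12.63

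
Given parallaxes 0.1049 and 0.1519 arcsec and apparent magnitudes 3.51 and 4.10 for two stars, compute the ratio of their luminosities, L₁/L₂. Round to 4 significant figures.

d₁ = 1/p₁ = 1/0.1049″ = 9.5329 pc; d₂ = 1/p₂ = 1/0.1519″ = 6.5833 pc.
M₁ = m₁ − 5 log₁₀ d₁ + 5 = 3.51 − 4.8961 + 5 = 3.6139.
M₂ = 4.10 − 4.0922 + 5 = 5.0078.
L₁/L₂ = 10^(0.4(M₂ − M₁)) = 10^(0.4 × 1.3939) = 10^0.55756 = 3.6104.

L₁/L₂ = 3.610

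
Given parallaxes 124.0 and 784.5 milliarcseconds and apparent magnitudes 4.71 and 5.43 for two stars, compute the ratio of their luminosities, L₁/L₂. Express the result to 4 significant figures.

L₁/L₂ = 77.69

d₁ = 1/p₁ = 1/0.1240″ = 8.0645 pc; d₂ = 1/p₂ = 1/0.7845″ = 1.2747 pc.
M₁ = m₁ − 5 log₁₀ d₁ + 5 = 4.71 − 4.5329 + 5 = 5.1771.
M₂ = 5.43 − 0.5270 + 5 = 9.9030.
L₁/L₂ = 10^(0.4(M₂ − M₁)) = 10^(0.4 × 4.7259) = 10^1.89036 = 77.689.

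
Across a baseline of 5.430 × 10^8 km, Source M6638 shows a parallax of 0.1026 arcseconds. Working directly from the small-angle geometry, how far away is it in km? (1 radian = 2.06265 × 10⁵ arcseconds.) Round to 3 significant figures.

1.09 × 10^15 km

θ = 0.1026″ = 0.1026/206265 = 4.9742 × 10^-7 rad.
d = B/θ = (5.430 × 10^8) / (4.9742 × 10^-7) = 1.0916 × 10^15 km.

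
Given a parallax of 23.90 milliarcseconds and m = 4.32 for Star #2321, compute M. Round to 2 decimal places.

M = 1.21

d = 1/p = 1/0.02390″ = 41.841 pc.
m − M = 5 log₁₀(41.841) − 5 = 8.1080 − 5 = 3.1080.
M = m − (m − M) = 4.32 − 3.1080 = 1.21.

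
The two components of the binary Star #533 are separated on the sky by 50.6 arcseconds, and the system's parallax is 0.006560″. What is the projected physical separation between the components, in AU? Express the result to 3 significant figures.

d = 1/p = 1/0.006560″ = 152.44 pc.
At distance d (pc), an angle of θ arcsec spans θ·d AU: s = 50.6 × 152.44 = 7713.5 AU.

7710 AU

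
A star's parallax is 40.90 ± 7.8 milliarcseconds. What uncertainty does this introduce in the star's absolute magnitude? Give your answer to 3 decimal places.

σ_M = 0.414 mag

M = m − 5 log₁₀ d + 5 = m + 5 log₁₀ p + 5, so ∂M/∂p = 5/(p ln 10).
σ_M = (5/ln 10) · (σ_p/p) = 2.1715 × 7.8/40.90 = 2.1715 × 0.19071 = 0.41413.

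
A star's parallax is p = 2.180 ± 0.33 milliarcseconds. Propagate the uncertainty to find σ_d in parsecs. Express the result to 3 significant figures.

69.4 pc

d = 1/p, so σ_d = σ_p / p².
σ_d = 0.000330 / (0.002180)² = 0.000330 / 0.0000047524 = 69.439 pc.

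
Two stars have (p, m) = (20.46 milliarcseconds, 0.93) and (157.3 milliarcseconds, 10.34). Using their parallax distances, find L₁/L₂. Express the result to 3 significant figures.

L₁/L₂ = 343000

d₁ = 1/p₁ = 1/0.02046″ = 48.876 pc; d₂ = 1/p₂ = 1/0.1573″ = 6.3573 pc.
M₁ = m₁ − 5 log₁₀ d₁ + 5 = 0.93 − 8.4455 + 5 = -2.5155.
M₂ = 10.34 − 4.0164 + 5 = 11.3236.
L₁/L₂ = 10^(0.4(M₂ − M₁)) = 10^(0.4 × 13.8391) = 10^5.53564 = 3.4327 × 10^5.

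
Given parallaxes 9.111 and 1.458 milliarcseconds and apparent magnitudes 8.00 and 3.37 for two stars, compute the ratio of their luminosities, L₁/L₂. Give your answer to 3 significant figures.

d₁ = 1/p₁ = 1/0.009111″ = 109.76 pc; d₂ = 1/p₂ = 1/0.001458″ = 685.87 pc.
M₁ = m₁ − 5 log₁₀ d₁ + 5 = 8.00 − 10.2022 + 5 = 2.7978.
M₂ = 3.37 − 14.1812 + 5 = -5.8112.
L₁/L₂ = 10^(0.4(M₂ − M₁)) = 10^(0.4 × (-8.6090)) = 10^(-3.44360) = 0.00036008.

L₁/L₂ = 0.000360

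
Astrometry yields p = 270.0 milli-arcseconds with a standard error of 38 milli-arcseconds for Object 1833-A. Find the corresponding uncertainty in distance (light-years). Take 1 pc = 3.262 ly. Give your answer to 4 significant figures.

d = 1/p, so σ_d = σ_p / p².
σ_d = 0.0380 / (0.2700)² = 0.0380 / 0.0729 = 0.52126 pc = 0.52126 × 3.262 ly = 1.7004 ly.

1.700 ly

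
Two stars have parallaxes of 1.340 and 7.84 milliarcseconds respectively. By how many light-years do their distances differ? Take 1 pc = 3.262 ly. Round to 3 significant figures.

2020 ly

d_A = 1/0.001340″ = 746.27 pc; d_B = 1/0.007840″ = 127.55 pc.
|d_B − d_A| = |127.55 − 746.27| = 618.72 pc = 618.72 × 3.262 ly = 2018.3 ly.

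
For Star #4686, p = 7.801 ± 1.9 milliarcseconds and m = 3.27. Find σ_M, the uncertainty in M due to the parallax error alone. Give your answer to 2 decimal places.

M = m − 5 log₁₀ d + 5 = m + 5 log₁₀ p + 5, so ∂M/∂p = 5/(p ln 10).
σ_M = (5/ln 10) · (σ_p/p) = 2.1715 × 1.9/7.801 = 2.1715 × 0.24356 = 0.52889.

σ_M = 0.53 mag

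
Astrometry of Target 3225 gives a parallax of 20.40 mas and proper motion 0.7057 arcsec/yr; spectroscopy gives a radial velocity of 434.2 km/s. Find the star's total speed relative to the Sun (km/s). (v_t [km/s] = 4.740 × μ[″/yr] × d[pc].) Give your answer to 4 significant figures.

464.1 km/s

d = 1/p = 1/0.02040″ = 49.02 pc.
v_t = 4.740 μ d = 4.740 × 0.7057 × 49.02 = 163.97 km/s.
v = √(v_r² + v_t²) = √(434.2² + 163.97²) = √215416 = 464.13 km/s.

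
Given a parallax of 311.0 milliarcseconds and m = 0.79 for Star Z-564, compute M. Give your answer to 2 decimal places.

d = 1/p = 1/0.3110″ = 3.2154 pc.
m − M = 5 log₁₀(3.2154) − 5 = 2.5362 − 5 = -2.4638.
M = m − (m − M) = 0.79 − (-2.4638) = 3.25.

M = 3.25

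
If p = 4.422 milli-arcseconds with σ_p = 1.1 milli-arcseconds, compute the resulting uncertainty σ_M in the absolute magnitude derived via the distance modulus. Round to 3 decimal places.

M = m − 5 log₁₀ d + 5 = m + 5 log₁₀ p + 5, so ∂M/∂p = 5/(p ln 10).
σ_M = (5/ln 10) · (σ_p/p) = 2.1715 × 1.1/4.422 = 2.1715 × 0.24876 = 0.54018.

σ_M = 0.540 mag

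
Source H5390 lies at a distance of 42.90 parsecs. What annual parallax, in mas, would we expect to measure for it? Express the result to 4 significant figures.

p = 1/d = 1/42.9 = 0.02331 arcsec.
= 0.02331 × 1000 = 23.31 mas.

23.31 mas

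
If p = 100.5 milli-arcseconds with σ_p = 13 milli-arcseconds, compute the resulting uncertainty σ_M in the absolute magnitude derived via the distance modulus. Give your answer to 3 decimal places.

σ_M = 0.281 mag

M = m − 5 log₁₀ d + 5 = m + 5 log₁₀ p + 5, so ∂M/∂p = 5/(p ln 10).
σ_M = (5/ln 10) · (σ_p/p) = 2.1715 × 13/100.5 = 2.1715 × 0.12935 = 0.28088.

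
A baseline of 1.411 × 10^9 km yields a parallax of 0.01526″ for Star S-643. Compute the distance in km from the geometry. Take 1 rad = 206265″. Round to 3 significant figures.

θ = 0.01526″ = 0.01526/206265 = 7.3982 × 10^-8 rad.
d = B/θ = (1.411 × 10^9) / (7.3982 × 10^-8) = 1.9072 × 10^16 km.

1.91 × 10^16 km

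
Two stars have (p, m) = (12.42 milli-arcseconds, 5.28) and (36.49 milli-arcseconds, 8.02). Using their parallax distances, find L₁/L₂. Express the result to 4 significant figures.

L₁/L₂ = 107.7

d₁ = 1/p₁ = 1/0.01242″ = 80.515 pc; d₂ = 1/p₂ = 1/0.03649″ = 27.405 pc.
M₁ = m₁ − 5 log₁₀ d₁ + 5 = 5.28 − 9.5294 + 5 = 0.7506.
M₂ = 8.02 − 7.1891 + 5 = 5.8309.
L₁/L₂ = 10^(0.4(M₂ − M₁)) = 10^(0.4 × 5.0803) = 10^2.03212 = 107.68.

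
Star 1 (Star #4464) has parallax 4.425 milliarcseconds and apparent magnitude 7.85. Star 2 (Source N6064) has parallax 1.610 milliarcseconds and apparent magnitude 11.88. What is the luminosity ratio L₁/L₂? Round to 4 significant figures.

L₁/L₂ = 5.418

d₁ = 1/p₁ = 1/0.004425″ = 225.99 pc; d₂ = 1/p₂ = 1/0.001610″ = 621.12 pc.
M₁ = m₁ − 5 log₁₀ d₁ + 5 = 7.85 − 11.7704 + 5 = 1.0796.
M₂ = 11.88 − 13.9659 + 5 = 2.9141.
L₁/L₂ = 10^(0.4(M₂ − M₁)) = 10^(0.4 × 1.8345) = 10^0.73380 = 5.4175.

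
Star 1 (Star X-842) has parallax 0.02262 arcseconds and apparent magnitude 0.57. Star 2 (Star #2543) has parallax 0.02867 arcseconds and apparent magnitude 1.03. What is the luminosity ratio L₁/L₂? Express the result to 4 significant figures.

d₁ = 1/p₁ = 1/0.02262″ = 44.209 pc; d₂ = 1/p₂ = 1/0.02867″ = 34.88 pc.
M₁ = m₁ − 5 log₁₀ d₁ + 5 = 0.57 − 8.2276 + 5 = -2.6576.
M₂ = 1.03 − 7.7129 + 5 = -1.6829.
L₁/L₂ = 10^(0.4(M₂ − M₁)) = 10^(0.4 × 0.9747) = 10^0.38988 = 2.454.

L₁/L₂ = 2.454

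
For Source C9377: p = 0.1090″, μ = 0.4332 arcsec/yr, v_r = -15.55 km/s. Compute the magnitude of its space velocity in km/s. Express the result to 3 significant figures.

24.4 km/s

d = 1/p = 1/0.1090″ = 9.1743 pc.
v_t = 4.740 μ d = 4.740 × 0.4332 × 9.1743 = 18.838 km/s.
v = √(v_r² + v_t²) = √((-15.55)² + 18.838²) = √596.673 = 24.427 km/s.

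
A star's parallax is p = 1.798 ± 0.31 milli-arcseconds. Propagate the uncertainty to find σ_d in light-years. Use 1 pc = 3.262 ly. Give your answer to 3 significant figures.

313 ly

d = 1/p, so σ_d = σ_p / p².
σ_d = 0.000310 / (0.001798)² = 0.000310 / 0.0000032328 = 95.892 pc = 95.892 × 3.262 ly = 312.8 ly.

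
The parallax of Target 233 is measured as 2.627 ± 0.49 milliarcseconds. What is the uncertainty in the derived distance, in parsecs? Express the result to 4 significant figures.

d = 1/p, so σ_d = σ_p / p².
σ_d = 0.000490 / (0.002627)² = 0.000490 / 0.0000069011 = 71.003 pc.

71.00 pc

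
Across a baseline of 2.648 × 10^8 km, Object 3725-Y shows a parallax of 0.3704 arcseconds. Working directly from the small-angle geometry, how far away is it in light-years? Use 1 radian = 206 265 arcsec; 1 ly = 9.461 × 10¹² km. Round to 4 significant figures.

θ = 0.3704″ = 0.3704/206265 = 1.7957 × 10^-6 rad.
d = B/θ = (2.648 × 10^8) / (1.7957 × 10^-6) = 1.4746 × 10^14 km = (1.4746 × 10^14) / (9.461 × 10^12) ly = 15.586 ly.

15.59 ly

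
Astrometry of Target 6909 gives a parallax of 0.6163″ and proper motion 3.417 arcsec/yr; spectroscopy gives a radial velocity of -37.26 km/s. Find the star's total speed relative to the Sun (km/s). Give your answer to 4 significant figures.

45.60 km/s

d = 1/p = 1/0.6163″ = 1.6226 pc.
v_t = 4.740 μ d = 4.740 × 3.417 × 1.6226 = 26.281 km/s.
v = √(v_r² + v_t²) = √((-37.26)² + 26.281²) = √2079 = 45.596 km/s.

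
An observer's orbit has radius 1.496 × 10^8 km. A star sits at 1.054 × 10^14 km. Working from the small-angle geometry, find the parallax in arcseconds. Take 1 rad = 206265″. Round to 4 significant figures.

θ ≈ B/d = (1.496 × 10^8) / (1.054 × 10^14) = 1.4194 × 10^-6 rad.
In arcseconds: 1.4194 × 10^-6 × 206265 = 0.29277″.

0.2928 arcsec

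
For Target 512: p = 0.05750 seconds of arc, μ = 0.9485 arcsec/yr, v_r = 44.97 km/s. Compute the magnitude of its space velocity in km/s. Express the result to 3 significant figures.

d = 1/p = 1/0.05750″ = 17.391 pc.
v_t = 4.740 μ d = 4.740 × 0.9485 × 17.391 = 78.188 km/s.
v = √(v_r² + v_t²) = √(44.97² + 78.188²) = √8135.66 = 90.198 km/s.

90.2 km/s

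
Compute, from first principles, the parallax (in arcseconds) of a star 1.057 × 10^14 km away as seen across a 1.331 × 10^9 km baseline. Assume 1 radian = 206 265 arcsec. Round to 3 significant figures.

2.60 arcsec

θ ≈ B/d = (1.331 × 10^9) / (1.057 × 10^14) = 1.2592 × 10^-5 rad.
In arcseconds: 1.2592 × 10^-5 × 206265 = 2.5973″.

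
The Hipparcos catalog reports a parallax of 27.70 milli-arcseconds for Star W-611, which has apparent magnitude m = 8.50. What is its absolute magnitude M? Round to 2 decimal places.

d = 1/p = 1/0.02770″ = 36.101 pc.
m − M = 5 log₁₀(36.101) − 5 = 7.7876 − 5 = 2.7876.
M = m − (m − M) = 8.50 − 2.7876 = 5.71.

M = 5.71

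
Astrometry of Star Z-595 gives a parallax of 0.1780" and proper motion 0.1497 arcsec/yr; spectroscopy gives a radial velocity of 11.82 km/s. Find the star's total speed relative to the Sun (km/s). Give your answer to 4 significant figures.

d = 1/p = 1/0.1780″ = 5.618 pc.
v_t = 4.740 μ d = 4.740 × 0.1497 × 5.618 = 3.9864 km/s.
v = √(v_r² + v_t²) = √(11.82² + 3.9864²) = √155.604 = 12.474 km/s.

12.47 km/s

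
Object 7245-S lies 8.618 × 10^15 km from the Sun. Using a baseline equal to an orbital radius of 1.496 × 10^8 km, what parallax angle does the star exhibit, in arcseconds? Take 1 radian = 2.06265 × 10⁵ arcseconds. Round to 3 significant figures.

0.00358 arcsec

θ ≈ B/d = (1.496 × 10^8) / (8.618 × 10^15) = 1.7359 × 10^-8 rad.
In arcseconds: 1.7359 × 10^-8 × 206265 = 0.0035806″.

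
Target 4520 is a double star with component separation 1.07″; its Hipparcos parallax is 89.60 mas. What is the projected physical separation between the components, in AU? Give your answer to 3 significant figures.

d = 1/p = 1/0.08960″ = 11.161 pc.
At distance d (pc), an angle of θ arcsec spans θ·d AU: s = 1.07 × 11.161 = 11.942 AU.

11.9 AU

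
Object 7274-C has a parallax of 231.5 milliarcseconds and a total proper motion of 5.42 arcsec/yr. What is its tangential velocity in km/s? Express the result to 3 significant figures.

111 km/s

d = 1/p = 1/0.2315″ = 4.3197 pc.
v_t = 4.74 × μ × d = 4.74 × 5.42 × 4.3197 = 110.98 km/s.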